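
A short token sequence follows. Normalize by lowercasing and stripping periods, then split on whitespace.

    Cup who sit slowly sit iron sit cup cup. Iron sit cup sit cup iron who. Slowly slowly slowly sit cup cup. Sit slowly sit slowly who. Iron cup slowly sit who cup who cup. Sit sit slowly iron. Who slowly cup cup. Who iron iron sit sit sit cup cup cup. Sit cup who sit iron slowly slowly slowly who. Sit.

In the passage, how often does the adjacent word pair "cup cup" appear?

Scanning the 61 overlapping bigram windows for "cup cup":
  position 8–9: cup cup
  position 21–22: cup cup
  position 42–43: cup cup
  position 50–51: cup cup
  position 51–52: cup cup

5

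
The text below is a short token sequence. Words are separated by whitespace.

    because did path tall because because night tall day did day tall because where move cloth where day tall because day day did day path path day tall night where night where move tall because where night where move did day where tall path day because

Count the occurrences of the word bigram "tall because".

Scanning the 45 overlapping bigram windows for "tall because":
  position 4–5: tall because
  position 12–13: tall because
  position 19–20: tall because
  position 34–35: tall because

4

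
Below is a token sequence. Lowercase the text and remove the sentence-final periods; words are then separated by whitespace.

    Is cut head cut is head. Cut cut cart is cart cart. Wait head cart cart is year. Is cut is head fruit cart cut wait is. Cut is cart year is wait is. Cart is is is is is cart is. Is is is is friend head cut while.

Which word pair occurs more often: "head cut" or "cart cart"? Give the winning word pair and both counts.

"head cut": 3 occurrences
"cart cart": 2 occurrences

"head cut" (3 vs 2)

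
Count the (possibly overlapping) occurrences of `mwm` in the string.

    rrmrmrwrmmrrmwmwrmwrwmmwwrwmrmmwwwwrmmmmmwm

Sliding a length-3 window over the 43 characters (41 positions):
  position 13–15: mwm
  position 41–43: mwm

2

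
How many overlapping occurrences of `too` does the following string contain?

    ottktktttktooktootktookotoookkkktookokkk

Sliding a length-3 window over the 40 characters (38 positions):
  position 11–13: too
  position 15–17: too
  position 20–22: too
  position 25–27: too
  position 33–35: too

5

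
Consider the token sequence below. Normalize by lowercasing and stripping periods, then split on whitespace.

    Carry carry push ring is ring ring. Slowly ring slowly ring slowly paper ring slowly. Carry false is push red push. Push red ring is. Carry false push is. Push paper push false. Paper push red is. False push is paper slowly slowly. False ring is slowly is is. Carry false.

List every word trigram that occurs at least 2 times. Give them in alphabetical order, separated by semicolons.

false push is; is carry false; ring slowly ring; slowly ring slowly

Trigram counts meeting the condition (at least 2 times):
  false push is: 2
  is carry false: 2
  ring slowly ring: 2
  slowly ring slowly: 2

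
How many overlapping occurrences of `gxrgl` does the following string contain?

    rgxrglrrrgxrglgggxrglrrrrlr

Sliding a length-5 window over the 27 characters (23 positions):
  position 2–6: gxrgl
  position 10–14: gxrgl
  position 17–21: gxrgl

3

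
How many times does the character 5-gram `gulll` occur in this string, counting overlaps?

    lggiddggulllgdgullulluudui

1

Sliding a length-5 window over the 26 characters (22 positions):
  position 8–12: gulll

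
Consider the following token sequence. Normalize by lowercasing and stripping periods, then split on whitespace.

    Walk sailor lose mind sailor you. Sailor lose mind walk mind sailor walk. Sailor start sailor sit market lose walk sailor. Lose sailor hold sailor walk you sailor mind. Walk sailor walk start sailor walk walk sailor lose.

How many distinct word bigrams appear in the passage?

38 tokens → 37 bigram windows in total.
Repeated bigrams (each contributes count−1 duplicates):
  walk sailor: 5
  sailor lose: 4
  sailor walk: 4
  lose mind: 2
  mind sailor: 2
  mind walk: 2
  start sailor: 2
  you sailor: 2
15 duplicate windows → 37 − 15 = 22 distinct.

22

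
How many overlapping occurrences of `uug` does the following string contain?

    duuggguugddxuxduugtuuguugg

5

Sliding a length-3 window over the 26 characters (24 positions):
  position 2–4: uug
  position 7–9: uug
  position 16–18: uug
  position 20–22: uug
  position 23–25: uug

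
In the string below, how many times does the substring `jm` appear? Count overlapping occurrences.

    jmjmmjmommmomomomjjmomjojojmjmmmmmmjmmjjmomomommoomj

Sliding a length-2 window over the 52 characters (51 positions):
  position 1–2: jm
  position 3–4: jm
  position 6–7: jm
  position 19–20: jm
  position 27–28: jm
  position 29–30: jm
  position 36–37: jm
  position 40–41: jm

8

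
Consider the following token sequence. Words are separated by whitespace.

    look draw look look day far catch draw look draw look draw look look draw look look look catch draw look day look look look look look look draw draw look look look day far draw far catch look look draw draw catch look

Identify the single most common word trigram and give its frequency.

"look look look", 6 times

Trigram frequencies (highest first):
  look look look: 6
  look draw look: 4
  draw look look: 4
  look look draw: 3
  look look day: 2
  look day far: 2
  … (18 more, each ≤ 2)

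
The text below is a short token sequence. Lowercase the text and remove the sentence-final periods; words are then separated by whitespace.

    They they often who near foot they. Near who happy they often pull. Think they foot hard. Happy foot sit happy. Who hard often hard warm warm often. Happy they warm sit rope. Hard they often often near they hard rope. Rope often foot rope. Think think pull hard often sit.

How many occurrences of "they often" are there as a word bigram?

3

Scanning the 50 overlapping bigram windows for "they often":
  position 2–3: they often
  position 11–12: they often
  position 35–36: they often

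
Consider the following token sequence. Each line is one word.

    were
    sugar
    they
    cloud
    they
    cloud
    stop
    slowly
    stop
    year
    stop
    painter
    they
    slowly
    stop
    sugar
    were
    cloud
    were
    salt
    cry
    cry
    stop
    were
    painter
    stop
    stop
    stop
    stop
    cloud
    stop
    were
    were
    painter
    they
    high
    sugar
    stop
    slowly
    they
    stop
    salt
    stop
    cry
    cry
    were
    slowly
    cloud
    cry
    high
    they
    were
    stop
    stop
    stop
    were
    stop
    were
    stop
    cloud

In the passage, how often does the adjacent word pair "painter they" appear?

Scanning the 59 overlapping bigram windows for "painter they":
  position 12–13: painter they
  position 34–35: painter they

2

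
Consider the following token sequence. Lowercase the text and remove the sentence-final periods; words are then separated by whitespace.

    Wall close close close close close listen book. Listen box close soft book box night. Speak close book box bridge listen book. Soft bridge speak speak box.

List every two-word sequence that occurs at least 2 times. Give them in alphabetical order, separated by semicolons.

book box; close close; listen book

Bigram counts meeting the condition (at least 2 times):
  book box: 2
  close close: 4
  listen book: 2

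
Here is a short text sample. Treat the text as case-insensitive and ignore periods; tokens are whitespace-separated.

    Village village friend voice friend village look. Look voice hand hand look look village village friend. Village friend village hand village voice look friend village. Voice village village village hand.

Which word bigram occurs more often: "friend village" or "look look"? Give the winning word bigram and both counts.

"friend village" (4 vs 2)

"friend village": 4 occurrences
"look look": 2 occurrences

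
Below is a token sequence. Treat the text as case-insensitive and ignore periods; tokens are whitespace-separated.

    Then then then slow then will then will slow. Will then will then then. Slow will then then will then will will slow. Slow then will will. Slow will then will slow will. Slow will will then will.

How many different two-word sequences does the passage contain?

38 tokens → 37 bigram windows in total.
Repeated bigrams (each contributes count−1 duplicates):
  then will: 8
  will then: 7
  slow will: 5
  will slow: 5
  then then: 4
  will will: 3
  slow then: 2
  then slow: 2
28 duplicate windows → 37 − 28 = 9 distinct.

9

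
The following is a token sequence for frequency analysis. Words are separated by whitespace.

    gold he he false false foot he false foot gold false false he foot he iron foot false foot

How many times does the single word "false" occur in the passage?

6

Scanning the 19 tokens for "false":
  position 4: false
  position 5: false
  position 8: false
  position 11: false
  position 12: false
  position 18: false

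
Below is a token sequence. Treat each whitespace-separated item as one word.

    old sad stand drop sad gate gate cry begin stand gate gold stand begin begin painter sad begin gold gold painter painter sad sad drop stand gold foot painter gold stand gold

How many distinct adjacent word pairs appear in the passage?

28

32 tokens → 31 bigram windows in total.
Repeated bigrams (each contributes count−1 duplicates):
  gold stand: 2
  painter sad: 2
  stand gold: 2
3 duplicate windows → 31 − 3 = 28 distinct.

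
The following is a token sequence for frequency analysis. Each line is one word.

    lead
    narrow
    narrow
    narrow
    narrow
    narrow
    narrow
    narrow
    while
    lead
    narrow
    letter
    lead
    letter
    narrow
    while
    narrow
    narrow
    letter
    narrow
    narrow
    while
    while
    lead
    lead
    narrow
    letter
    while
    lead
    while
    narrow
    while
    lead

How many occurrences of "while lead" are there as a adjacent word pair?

Scanning the 32 overlapping bigram windows for "while lead":
  position 9–10: while lead
  position 23–24: while lead
  position 28–29: while lead
  position 32–33: while lead

4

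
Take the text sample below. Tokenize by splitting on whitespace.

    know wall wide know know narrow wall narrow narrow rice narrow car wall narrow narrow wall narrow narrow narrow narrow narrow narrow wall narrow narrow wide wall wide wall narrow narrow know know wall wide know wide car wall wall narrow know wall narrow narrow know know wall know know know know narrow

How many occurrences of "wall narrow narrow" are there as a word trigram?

6

Scanning the 51 overlapping trigram windows for "wall narrow narrow":
  position 7–9: wall narrow narrow
  position 13–15: wall narrow narrow
  position 16–18: wall narrow narrow
  position 23–25: wall narrow narrow
  position 29–31: wall narrow narrow
  position 43–45: wall narrow narrow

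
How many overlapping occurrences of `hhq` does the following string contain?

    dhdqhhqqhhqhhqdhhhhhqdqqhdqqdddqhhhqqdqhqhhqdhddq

Sliding a length-3 window over the 49 characters (47 positions):
  position 5–7: hhq
  position 9–11: hhq
  position 12–14: hhq
  position 19–21: hhq
  position 34–36: hhq
  position 42–44: hhq

6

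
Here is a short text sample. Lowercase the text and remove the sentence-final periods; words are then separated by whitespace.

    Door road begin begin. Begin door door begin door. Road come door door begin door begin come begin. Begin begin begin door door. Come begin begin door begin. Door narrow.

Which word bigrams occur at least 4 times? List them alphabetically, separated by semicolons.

begin begin; begin door; door begin

Bigram counts meeting the condition (at least 4 times):
  begin begin: 6
  begin door: 6
  door begin: 4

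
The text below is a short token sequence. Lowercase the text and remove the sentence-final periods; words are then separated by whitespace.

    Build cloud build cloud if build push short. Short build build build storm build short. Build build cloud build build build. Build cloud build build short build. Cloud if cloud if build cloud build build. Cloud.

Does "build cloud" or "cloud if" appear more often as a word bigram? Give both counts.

"build cloud": 7 occurrences
"cloud if": 3 occurrences

"build cloud" (7 vs 3)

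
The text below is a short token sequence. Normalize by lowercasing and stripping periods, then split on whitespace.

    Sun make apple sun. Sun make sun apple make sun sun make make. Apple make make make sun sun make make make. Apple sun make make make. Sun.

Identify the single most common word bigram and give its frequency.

"make make", 7 times

Bigram frequencies (highest first):
  make make: 7
  sun make: 5
  make sun: 4
  make apple: 3
  sun sun: 3
  apple sun: 2
  … (2 more, each ≤ 2)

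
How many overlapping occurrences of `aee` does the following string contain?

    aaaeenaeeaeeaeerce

4

Sliding a length-3 window over the 18 characters (16 positions):
  position 3–5: aee
  position 7–9: aee
  position 10–12: aee
  position 13–15: aee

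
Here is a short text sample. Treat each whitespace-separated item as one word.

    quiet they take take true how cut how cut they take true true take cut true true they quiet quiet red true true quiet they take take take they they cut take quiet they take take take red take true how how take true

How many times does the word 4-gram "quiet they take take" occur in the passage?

Scanning the 41 overlapping 4-gram windows for "quiet they take take":
  position 1–4: quiet they take take
  position 24–27: quiet they take take
  position 33–36: quiet they take take

3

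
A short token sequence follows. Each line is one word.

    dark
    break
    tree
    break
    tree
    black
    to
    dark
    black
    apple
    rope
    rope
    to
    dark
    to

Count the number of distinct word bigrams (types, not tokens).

12

15 tokens → 14 bigram windows in total.
Repeated bigrams (each contributes count−1 duplicates):
  break tree: 2
  to dark: 2
2 duplicate windows → 14 − 2 = 12 distinct.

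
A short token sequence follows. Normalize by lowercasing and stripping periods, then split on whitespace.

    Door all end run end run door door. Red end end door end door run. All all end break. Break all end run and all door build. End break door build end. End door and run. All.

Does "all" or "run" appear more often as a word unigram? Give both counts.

"all" (6 vs 5)

"all": 6 occurrences
"run": 5 occurrences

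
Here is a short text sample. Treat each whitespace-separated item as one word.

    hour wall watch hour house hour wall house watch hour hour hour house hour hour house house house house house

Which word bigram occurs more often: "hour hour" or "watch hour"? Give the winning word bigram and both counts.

"hour hour" (3 vs 2)

"hour hour": 3 occurrences
"watch hour": 2 occurrences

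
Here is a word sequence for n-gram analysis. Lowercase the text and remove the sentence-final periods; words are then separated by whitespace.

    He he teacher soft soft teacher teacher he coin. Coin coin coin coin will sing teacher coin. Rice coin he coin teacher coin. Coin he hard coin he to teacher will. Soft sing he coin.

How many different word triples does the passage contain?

35 tokens → 33 trigram windows in total.
Repeated trigrams (each contributes count−1 duplicates):
  coin coin coin: 3
2 duplicate windows → 33 − 2 = 31 distinct.

31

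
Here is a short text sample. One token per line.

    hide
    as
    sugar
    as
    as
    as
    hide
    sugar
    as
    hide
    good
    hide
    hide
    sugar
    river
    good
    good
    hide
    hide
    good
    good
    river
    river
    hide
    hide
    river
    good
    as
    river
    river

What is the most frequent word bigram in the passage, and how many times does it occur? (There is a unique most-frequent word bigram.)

"hide hide", 3 times

Bigram frequencies (highest first):
  hide hide: 3
  sugar as: 2
  as as: 2
  as hide: 2
  hide sugar: 2
  hide good: 2
  … (12 more, each ≤ 2)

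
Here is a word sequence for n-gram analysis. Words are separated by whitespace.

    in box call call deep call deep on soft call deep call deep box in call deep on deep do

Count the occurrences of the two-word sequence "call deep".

5

Scanning the 19 overlapping bigram windows for "call deep":
  position 4–5: call deep
  position 6–7: call deep
  position 10–11: call deep
  position 12–13: call deep
  position 16–17: call deep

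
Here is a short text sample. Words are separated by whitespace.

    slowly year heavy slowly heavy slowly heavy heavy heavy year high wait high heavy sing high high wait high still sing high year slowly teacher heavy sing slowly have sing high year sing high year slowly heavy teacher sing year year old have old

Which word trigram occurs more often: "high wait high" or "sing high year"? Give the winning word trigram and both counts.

"high wait high": 2 occurrences
"sing high year": 3 occurrences

"sing high year" (3 vs 2)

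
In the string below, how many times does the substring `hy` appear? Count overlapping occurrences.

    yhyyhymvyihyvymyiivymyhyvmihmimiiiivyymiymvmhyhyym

6

Sliding a length-2 window over the 50 characters (49 positions):
  position 2–3: hy
  position 5–6: hy
  position 11–12: hy
  position 23–24: hy
  position 45–46: hy
  position 47–48: hy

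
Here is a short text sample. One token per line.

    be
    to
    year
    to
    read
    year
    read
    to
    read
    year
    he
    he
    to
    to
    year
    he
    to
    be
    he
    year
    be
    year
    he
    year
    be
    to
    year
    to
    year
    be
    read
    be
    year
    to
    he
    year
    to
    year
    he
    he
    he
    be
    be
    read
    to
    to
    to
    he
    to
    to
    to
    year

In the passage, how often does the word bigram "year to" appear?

Scanning the 51 overlapping bigram windows for "year to":
  position 3–4: year to
  position 27–28: year to
  position 33–34: year to
  position 36–37: year to

4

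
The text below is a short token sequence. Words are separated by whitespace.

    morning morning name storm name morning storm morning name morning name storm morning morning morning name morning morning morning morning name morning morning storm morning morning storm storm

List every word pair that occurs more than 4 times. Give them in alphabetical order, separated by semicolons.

morning morning; morning name

Bigram counts meeting the condition (more than 4 times):
  morning morning: 8
  morning name: 5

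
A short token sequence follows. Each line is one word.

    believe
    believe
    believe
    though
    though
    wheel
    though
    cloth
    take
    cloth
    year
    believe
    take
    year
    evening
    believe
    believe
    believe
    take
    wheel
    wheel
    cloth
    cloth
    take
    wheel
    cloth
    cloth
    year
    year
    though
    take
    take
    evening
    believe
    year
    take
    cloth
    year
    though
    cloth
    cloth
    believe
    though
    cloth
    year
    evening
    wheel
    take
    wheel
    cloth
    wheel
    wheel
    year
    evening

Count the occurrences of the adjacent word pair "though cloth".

Scanning the 53 overlapping bigram windows for "though cloth":
  position 7–8: though cloth
  position 39–40: though cloth
  position 43–44: though cloth

3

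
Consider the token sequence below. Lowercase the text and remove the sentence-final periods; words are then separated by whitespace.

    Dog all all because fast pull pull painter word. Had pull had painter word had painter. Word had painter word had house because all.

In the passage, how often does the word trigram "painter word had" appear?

4

Scanning the 22 overlapping trigram windows for "painter word had":
  position 8–10: painter word had
  position 13–15: painter word had
  position 16–18: painter word had
  position 19–21: painter word had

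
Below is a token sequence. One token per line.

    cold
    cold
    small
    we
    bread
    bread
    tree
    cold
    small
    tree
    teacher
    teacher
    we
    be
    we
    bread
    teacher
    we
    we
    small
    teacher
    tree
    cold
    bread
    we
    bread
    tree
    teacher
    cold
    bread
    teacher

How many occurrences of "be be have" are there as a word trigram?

0

Scanning the 29 overlapping trigram windows for "be be have":
  (none found)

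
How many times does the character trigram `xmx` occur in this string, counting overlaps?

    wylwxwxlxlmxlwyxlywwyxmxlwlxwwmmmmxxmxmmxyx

Sliding a length-3 window over the 43 characters (41 positions):
  position 22–24: xmx
  position 36–38: xmx

2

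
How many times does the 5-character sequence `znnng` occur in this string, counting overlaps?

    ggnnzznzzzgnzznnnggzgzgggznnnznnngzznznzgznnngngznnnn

3

Sliding a length-5 window over the 53 characters (49 positions):
  position 14–18: znnng
  position 30–34: znnng
  position 42–46: znnng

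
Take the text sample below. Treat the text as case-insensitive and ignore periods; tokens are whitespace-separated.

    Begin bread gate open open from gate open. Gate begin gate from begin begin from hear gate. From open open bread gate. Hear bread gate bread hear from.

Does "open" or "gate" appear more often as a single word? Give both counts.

"open": 5 occurrences
"gate": 7 occurrences

"gate" (7 vs 5)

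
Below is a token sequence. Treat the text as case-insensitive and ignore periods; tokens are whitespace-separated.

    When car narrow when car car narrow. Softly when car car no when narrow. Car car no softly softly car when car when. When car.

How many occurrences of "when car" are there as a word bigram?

Scanning the 24 overlapping bigram windows for "when car":
  position 1–2: when car
  position 4–5: when car
  position 9–10: when car
  position 21–22: when car
  position 24–25: when car

5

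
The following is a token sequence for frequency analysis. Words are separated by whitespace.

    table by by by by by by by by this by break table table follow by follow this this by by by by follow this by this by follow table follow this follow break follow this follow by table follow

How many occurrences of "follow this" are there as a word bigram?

4

Scanning the 39 overlapping bigram windows for "follow this":
  position 17–18: follow this
  position 24–25: follow this
  position 31–32: follow this
  position 35–36: follow this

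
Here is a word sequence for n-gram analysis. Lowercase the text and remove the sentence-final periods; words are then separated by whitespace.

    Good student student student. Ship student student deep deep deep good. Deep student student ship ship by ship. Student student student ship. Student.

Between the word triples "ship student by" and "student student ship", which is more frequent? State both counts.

"ship student by": 0 occurrences
"student student ship": 3 occurrences

"student student ship" (3 vs 0)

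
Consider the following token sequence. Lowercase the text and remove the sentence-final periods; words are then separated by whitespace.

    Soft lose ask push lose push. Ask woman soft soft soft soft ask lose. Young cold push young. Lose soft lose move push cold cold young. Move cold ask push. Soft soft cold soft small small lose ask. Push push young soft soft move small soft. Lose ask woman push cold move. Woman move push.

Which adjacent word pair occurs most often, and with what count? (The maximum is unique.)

"soft soft", 5 times

Bigram frequencies (highest first):
  soft soft: 5
  soft lose: 3
  lose ask: 3
  ask push: 3
  ask woman: 2
  push young: 2
  … (34 more, each ≤ 2)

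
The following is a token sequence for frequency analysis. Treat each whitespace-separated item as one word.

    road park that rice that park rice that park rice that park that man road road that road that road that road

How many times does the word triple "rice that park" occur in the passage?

Scanning the 20 overlapping trigram windows for "rice that park":
  position 4–6: rice that park
  position 7–9: rice that park
  position 10–12: rice that park

3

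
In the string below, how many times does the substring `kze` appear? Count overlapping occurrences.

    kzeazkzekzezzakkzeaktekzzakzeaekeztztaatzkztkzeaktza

Sliding a length-3 window over the 52 characters (50 positions):
  position 1–3: kze
  position 6–8: kze
  position 9–11: kze
  position 16–18: kze
  position 27–29: kze
  position 45–47: kze

6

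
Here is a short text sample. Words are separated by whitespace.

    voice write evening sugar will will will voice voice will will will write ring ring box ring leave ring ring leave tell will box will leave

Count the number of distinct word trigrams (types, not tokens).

23

26 tokens → 24 trigram windows in total.
Repeated trigrams (each contributes count−1 duplicates):
  will will will: 2
1 duplicate windows → 24 − 1 = 23 distinct.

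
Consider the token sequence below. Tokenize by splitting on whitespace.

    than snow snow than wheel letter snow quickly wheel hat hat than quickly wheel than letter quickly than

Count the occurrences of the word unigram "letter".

2

Scanning the 18 tokens for "letter":
  position 6: letter
  position 16: letter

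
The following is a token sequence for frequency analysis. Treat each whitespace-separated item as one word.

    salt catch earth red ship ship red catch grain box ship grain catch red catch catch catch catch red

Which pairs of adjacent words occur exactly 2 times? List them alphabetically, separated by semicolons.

catch red; red catch

Bigram counts meeting the condition (exactly 2 times):
  catch red: 2
  red catch: 2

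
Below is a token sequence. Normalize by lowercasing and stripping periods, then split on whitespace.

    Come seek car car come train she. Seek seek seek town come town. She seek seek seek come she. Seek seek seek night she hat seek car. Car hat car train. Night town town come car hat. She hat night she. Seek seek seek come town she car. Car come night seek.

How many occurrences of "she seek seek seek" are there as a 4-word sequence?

4

Scanning the 49 overlapping 4-gram windows for "she seek seek seek":
  position 7–10: she seek seek seek
  position 14–17: she seek seek seek
  position 19–22: she seek seek seek
  position 41–44: she seek seek seek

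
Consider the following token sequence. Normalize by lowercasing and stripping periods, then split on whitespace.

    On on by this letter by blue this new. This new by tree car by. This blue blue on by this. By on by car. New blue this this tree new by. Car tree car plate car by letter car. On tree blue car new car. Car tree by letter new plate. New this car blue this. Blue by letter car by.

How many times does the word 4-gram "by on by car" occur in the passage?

1

Scanning the 59 overlapping 4-gram windows for "by on by car":
  position 22–25: by on by car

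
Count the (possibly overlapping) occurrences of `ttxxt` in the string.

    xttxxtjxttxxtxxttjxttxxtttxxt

Sliding a length-5 window over the 29 characters (25 positions):
  position 2–6: ttxxt
  position 9–13: ttxxt
  position 20–24: ttxxt
  position 25–29: ttxxt

4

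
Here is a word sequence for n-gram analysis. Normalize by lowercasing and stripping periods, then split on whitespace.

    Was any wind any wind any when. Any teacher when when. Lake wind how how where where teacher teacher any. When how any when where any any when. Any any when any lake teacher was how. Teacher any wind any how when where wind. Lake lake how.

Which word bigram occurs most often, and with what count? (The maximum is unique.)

Bigram frequencies (highest first):
  any when: 5
  any wind: 3
  wind any: 3
  when any: 3
  teacher any: 2
  when where: 2
  … (27 more, each ≤ 2)

"any when", 5 times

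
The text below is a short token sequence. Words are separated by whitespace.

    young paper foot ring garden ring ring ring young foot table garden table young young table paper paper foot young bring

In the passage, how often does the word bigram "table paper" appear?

Scanning the 20 overlapping bigram windows for "table paper":
  position 16–17: table paper

1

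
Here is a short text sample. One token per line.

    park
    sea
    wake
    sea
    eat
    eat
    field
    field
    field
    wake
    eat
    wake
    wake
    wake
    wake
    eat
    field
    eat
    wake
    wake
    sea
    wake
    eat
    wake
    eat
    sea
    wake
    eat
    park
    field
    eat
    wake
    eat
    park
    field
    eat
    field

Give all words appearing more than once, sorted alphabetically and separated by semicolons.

eat; field; park; sea; wake

Unigram counts meeting the condition (more than once):
  eat: 11
  field: 7
  park: 3
  sea: 4
  wake: 12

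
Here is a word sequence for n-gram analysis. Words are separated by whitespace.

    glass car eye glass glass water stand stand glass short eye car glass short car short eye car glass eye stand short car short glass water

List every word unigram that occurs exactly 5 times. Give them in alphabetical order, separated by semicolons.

Unigram counts meeting the condition (exactly 5 times):
  car: 5
  short: 5

car; short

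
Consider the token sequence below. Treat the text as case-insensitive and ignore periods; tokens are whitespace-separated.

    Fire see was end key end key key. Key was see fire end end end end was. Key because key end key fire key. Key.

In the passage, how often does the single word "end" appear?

Scanning the 25 tokens for "end":
  position 4: end
  position 6: end
  position 13: end
  position 14: end
  position 15: end
  position 16: end
  position 21: end

7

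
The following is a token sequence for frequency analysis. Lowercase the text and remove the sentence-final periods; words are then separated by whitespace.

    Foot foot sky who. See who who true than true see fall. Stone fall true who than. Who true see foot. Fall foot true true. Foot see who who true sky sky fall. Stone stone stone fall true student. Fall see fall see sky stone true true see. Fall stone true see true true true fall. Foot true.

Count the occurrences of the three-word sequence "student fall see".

1

Scanning the 56 overlapping trigram windows for "student fall see":
  position 39–41: student fall see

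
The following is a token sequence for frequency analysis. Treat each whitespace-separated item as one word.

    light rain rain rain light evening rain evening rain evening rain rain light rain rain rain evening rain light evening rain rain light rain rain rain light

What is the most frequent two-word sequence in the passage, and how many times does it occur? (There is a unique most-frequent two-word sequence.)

"rain rain", 8 times

Bigram frequencies (highest first):
  rain rain: 8
  rain light: 5
  evening rain: 5
  light rain: 3
  rain evening: 3
  light evening: 2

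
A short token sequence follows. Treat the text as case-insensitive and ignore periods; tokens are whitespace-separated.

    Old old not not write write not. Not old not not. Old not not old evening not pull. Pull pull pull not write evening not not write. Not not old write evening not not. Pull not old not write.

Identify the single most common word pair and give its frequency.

"not not", 7 times

Bigram frequencies (highest first):
  not not: 7
  not old: 5
  old not: 4
  not write: 4
  evening not: 3
  pull pull: 3
  … (8 more, each ≤ 2)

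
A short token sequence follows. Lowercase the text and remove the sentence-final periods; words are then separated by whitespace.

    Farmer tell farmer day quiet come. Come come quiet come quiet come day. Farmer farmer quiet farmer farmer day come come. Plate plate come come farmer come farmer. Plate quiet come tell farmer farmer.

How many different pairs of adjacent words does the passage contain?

21

34 tokens → 33 bigram windows in total.
Repeated bigrams (each contributes count−1 duplicates):
  come come: 4
  quiet come: 4
  farmer farmer: 3
  come farmer: 2
  come quiet: 2
  farmer day: 2
  tell farmer: 2
12 duplicate windows → 33 − 12 = 21 distinct.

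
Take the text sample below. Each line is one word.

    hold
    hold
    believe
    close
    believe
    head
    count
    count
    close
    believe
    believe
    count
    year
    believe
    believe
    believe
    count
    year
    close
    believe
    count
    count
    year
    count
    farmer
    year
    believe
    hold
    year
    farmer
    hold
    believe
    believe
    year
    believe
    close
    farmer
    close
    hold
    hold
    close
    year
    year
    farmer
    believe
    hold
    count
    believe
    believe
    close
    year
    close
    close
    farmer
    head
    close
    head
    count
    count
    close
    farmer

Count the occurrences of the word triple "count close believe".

Scanning the 59 overlapping trigram windows for "count close believe":
  position 8–10: count close believe

1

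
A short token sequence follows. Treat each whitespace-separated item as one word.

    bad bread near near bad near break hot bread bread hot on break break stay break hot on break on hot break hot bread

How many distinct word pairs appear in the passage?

18

24 tokens → 23 bigram windows in total.
Repeated bigrams (each contributes count−1 duplicates):
  break hot: 3
  hot bread: 2
  hot on: 2
  on break: 2
5 duplicate windows → 23 − 5 = 18 distinct.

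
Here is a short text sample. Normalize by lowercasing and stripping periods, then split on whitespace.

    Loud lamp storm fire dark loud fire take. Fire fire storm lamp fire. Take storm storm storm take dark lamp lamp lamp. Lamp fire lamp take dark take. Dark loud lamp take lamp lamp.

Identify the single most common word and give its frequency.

"lamp", 10 times

Unigram frequencies (highest first):
  lamp: 10
  fire: 6
  take: 6
  storm: 5
  dark: 4
  loud: 3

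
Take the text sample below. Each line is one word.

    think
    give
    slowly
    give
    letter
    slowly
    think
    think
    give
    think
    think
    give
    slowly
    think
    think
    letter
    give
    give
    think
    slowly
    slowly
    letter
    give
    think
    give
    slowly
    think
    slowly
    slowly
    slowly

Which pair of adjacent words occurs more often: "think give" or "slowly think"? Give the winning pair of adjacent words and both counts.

"think give" (4 vs 3)

"think give": 4 occurrences
"slowly think": 3 occurrences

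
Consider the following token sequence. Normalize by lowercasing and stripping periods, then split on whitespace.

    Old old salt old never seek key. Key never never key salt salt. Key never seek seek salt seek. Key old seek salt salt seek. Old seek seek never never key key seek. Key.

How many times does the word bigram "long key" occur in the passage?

Scanning the 33 overlapping bigram windows for "long key":
  (none found)

0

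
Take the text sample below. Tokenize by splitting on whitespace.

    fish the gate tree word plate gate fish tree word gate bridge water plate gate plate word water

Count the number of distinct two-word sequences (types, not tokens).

15

18 tokens → 17 bigram windows in total.
Repeated bigrams (each contributes count−1 duplicates):
  plate gate: 2
  tree word: 2
2 duplicate windows → 17 − 2 = 15 distinct.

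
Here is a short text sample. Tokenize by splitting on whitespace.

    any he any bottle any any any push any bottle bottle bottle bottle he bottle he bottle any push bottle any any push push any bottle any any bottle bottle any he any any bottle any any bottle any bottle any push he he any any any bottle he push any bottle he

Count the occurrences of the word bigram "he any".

Scanning the 52 overlapping bigram windows for "he any":
  position 2–3: he any
  position 32–33: he any
  position 44–45: he any

3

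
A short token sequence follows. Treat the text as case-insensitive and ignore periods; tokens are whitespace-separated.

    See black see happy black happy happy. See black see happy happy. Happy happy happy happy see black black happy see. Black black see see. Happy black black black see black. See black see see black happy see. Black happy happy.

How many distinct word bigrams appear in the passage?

41 tokens → 40 bigram windows in total.
Repeated bigrams (each contributes count−1 duplicates):
  see black: 8
  happy happy: 7
  black see: 6
  black black: 4
  black happy: 4
  happy see: 4
  see happy: 3
  happy black: 2
  … (1 more repeated)
31 duplicate windows → 40 − 31 = 9 distinct.

9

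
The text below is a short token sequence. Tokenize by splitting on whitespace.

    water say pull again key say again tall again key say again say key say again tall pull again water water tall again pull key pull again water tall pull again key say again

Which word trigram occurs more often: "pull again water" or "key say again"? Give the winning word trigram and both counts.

"pull again water": 2 occurrences
"key say again": 4 occurrences

"key say again" (4 vs 2)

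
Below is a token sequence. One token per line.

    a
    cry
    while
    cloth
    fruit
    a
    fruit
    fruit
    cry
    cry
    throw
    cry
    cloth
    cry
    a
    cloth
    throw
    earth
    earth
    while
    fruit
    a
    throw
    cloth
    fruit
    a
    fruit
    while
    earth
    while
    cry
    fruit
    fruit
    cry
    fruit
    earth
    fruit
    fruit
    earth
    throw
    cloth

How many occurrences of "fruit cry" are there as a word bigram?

2

Scanning the 40 overlapping bigram windows for "fruit cry":
  position 8–9: fruit cry
  position 33–34: fruit cry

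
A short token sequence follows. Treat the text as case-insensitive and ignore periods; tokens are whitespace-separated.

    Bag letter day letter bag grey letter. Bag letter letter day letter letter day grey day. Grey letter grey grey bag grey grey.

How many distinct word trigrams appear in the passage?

19

23 tokens → 21 trigram windows in total.
Repeated trigrams (each contributes count−1 duplicates):
  letter day letter: 2
  letter letter day: 2
2 duplicate windows → 21 − 2 = 19 distinct.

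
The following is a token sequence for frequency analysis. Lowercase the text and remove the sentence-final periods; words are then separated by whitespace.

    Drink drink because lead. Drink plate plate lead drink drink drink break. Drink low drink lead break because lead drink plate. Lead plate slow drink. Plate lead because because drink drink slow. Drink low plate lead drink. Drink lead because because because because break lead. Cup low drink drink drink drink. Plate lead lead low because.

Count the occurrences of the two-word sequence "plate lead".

Scanning the 55 overlapping bigram windows for "plate lead":
  position 7–8: plate lead
  position 21–22: plate lead
  position 26–27: plate lead
  position 35–36: plate lead
  position 52–53: plate lead

5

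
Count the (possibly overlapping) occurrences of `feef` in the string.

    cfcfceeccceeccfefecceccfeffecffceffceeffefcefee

Sliding a length-4 window over the 47 characters (44 positions):
  (no match at any position)

0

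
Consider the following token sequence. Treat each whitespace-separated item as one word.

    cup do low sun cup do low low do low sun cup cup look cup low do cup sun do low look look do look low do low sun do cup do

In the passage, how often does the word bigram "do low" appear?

5

Scanning the 31 overlapping bigram windows for "do low":
  position 2–3: do low
  position 6–7: do low
  position 9–10: do low
  position 20–21: do low
  position 27–28: do low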